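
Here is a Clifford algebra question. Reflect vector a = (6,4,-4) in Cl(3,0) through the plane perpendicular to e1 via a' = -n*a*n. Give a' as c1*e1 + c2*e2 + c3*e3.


Reflection formula: a' = -n*a*n, with n = e1 (unit vector, n^2 = 1).
For reflection through hyperplane perp to e1:
The component along e1 flips sign, others stay.
a = (6, 4, -4)
a' = (-6, 4, -4)
a' = -6*e1 + 4*e2 - 4*e3


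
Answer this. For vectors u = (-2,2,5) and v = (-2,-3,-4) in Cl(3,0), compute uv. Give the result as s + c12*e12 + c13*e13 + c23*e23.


In Cl(3,0): e_i^2 = 1, e_ie_j = -e_je_i for i != j.
Scalar part = u . v = (-2)*(-2) + 2*(-3) + 5*(-4)
= 4 + (-6) + (-20) = -22
e12 coeff = (-2)*(-3) - 2*(-2) = 6 - (-4) = 10
e13 coeff = (-2)*(-4) - 5*(-2) = 8 - (-10) = 18
e23 coeff = 2*(-4) - 5*(-3) = -8 - (-15) = 7
uv = -22 + 10*e12 + 18*e13 + 7*e23


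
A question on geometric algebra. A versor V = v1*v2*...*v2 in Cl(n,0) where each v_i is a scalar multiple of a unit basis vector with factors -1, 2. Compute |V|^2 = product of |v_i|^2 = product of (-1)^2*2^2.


Each vector v_i has |v_i|^2 = s_i^2
Squared scales: (-1)^2 = 1, 2^2 = 4
|V|^2 = 1 * 4
= 4


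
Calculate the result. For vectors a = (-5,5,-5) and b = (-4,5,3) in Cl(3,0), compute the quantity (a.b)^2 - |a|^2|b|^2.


a . b = (-5)*(-4) + 5*5 + (-5)*3
= 20 + 25 + (-15) = 30
|a|^2 = (-5)^2 + 5^2 + (-5)^2 = 75
|b|^2 = (-4)^2 + 5^2 + 3^2 = 50
(a.b)^2 = 30^2 = 900
|a|^2 * |b|^2 = 75 * 50 = 3750
Result = 900 - 3750 = -2850


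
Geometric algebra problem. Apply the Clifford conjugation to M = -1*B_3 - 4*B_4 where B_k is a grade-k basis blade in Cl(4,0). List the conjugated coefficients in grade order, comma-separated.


Clifford conjugate sign for grade k: (-1)^(k(k+1)/2)
Grade 3: (-1)^(3*4/2) = (-1)^6 = 1, coeff -1 -> -1
Grade 4: (-1)^(4*5/2) = (-1)^10 = 1, coeff -4 -> -4
Conjugated coefficients: -1, -4


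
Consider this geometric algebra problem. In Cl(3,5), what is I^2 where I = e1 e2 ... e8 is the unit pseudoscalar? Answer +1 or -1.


The pseudoscalar I = e1...e_n (product of all n generators) of Cl(p,q) satisfies I^2 = (-1)^(q + n(n-1)/2).
p = 3, q = 5, n = p + q = 8
n(n-1)/2 = 8 * 7 / 2 = 28
Exponent = q + n(n-1)/2 = 5 + 28 = 33
I^2 = (-1)^33 = -1


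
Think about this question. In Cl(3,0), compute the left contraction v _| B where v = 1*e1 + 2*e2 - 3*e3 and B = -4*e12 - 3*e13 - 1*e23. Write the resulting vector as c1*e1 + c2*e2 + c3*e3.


Left contraction v _| B = <vB>_1 (grade-1 part of the geometric product vB).
Using e1_|e12 = e2, e2_|e12 = -e1, e1_|e13 = e3, e3_|e13 = -e1, e2_|e23 = e3, e3_|e23 = -e2:
e1 coeff: -v2*b12 - v3*b13 = -(2)*(-4) - (-3)*(-3) = -1
e2 coeff: v1*b12 - v3*b23 = (1)*(-4) - (-3)*(-1) = -7
e3 coeff: v1*b13 + v2*b23 = (1)*(-3) + (2)*(-1) = -5
v _| B = -1*e1 - 7*e2 - 5*e3


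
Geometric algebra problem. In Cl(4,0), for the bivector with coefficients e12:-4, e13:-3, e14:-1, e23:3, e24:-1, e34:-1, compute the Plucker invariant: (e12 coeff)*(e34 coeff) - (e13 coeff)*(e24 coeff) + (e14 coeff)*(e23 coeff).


Plucker relation: af - be + cd
a*f = (-4)*(-1) = 4
b*e = (-3)*(-1) = 3
c*d = (-1)*3 = -3
af - be + cd = 4 - 3 + (-3)
= -2


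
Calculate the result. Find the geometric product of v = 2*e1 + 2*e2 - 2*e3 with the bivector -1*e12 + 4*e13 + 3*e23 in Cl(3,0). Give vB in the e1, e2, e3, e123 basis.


vB has grade-1 (vector) and grade-3 (trivector) parts: vB = (v _| B) + (v ^ B).
Vector part <vB>_1:
  e1: -v2*b12 - v3*b13 = -(2)*(-1) - (-2)*(4) = 10
  e2: v1*b12 - v3*b23 = (2)*(-1) - (-2)*(3) = 4
  e3: v1*b13 + v2*b23 = (2)*(4) + (2)*(3) = 14
Trivector part <vB>_3:
  e123: v1*b23 - v2*b13 + v3*b12 = (2)*(3) - (2)*(4) + (-2)*(-1) = 0
vB = 10*e1 + 4*e2 + 14*e3 + 0*e123


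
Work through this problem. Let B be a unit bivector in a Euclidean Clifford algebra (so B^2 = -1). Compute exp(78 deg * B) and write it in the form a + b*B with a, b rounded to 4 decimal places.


For a unit bivector B with B^2 = -1, the exponential series gives
e^(theta*B) = cos(theta) + sin(theta)*B (the GA analogue of Euler's formula).
theta = 78 degrees = 1.361357 rad
cos(78 deg) = 0.2079
sin(78 deg) = 0.9781
exp(theta*B) = 0.2079 + 0.9781*B


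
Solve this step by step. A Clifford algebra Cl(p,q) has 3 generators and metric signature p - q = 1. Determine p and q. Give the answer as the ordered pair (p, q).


We need p + q = 3 and p - q = 1.
Adding: 2p = 3 + 1 = 4, so p = 2.
Then q = 3 - 2 = 1.
(p, q) = (2, 1)


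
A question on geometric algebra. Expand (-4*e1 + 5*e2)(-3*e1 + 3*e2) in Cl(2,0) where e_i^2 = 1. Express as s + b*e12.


Expand: (-4*e1 + 5*e2)(-3*e1 + 3*e2)
= (-4)*(-3)*e1e1 + (-4)*3*e1e2 + 5*(-3)*e2e1 + 5*3*e2e2
Using e1^2 = e2^2 = 1, e2e1 = -e1e2:
Scalar part s = (-4)*(-3) + 5*3 = 12 + 15 = 27
Bivector part b = (-4)*3 - 5*(-3) = -12 - (-15) = 3
uv = 27 + 3*e12


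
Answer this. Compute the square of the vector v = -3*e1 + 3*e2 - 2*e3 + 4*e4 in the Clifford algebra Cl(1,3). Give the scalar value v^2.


v^2 = sum of c_i^2 * e_i^2
Positive signature terms (e_i^2 = +1): (-3)^2 = 9
Negative signature terms (e_j^2 = -1): 3^2 + (-2)^2 + 4^2 = 29
v^2 = 9 - 29 = -20


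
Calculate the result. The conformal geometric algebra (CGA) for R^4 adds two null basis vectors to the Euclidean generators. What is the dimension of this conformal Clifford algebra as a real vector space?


The conformal model of R^4 uses Cl(5,1): the 4 Euclidean generators plus two extra orthogonal generators e+ (e+^2 = +1) and e- (e-^2 = -1), from which the null vectors e0, einf are built.
Number of generators m = 4 + 2 = 6.
dim Cl(p,q) = 2^m = 2^6 = 64


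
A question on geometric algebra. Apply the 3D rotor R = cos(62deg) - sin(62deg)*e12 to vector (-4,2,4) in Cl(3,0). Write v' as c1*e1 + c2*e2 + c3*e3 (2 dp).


Rotor R = cos(62deg) - sin(62deg)*e12
Rotation angle theta = 2 * 62 = 124 degrees in the e12 plane (e1 -> e2).
The component perpendicular to the plane (e3) is invariant: v'_3 = v3 = 4.00
cos(124deg) = -0.5592, sin(124deg) = 0.8290
v'_1 = v1*cos(theta) - v2*sin(theta) = -4*(-0.5592) - 2*0.8290 = 0.58
v'_2 = v1*sin(theta) + v2*cos(theta) = -4*0.8290 + 2*(-0.5592) = -4.43
v' = 0.58*e1 - 4.43*e2 + 4.00*e3


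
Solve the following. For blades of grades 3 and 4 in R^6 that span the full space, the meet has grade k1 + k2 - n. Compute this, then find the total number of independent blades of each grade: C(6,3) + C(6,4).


Meet grade = grade(A) + grade(B) - n
= 3 + 4 - 6 = 1
C(6,3) = 20
C(6,4) = 15
dim_A + dim_B = 20 + 15 = 35


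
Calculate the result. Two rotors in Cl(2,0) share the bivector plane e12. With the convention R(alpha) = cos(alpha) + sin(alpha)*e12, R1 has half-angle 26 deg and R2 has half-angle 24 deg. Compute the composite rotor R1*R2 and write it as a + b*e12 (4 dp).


Same-plane rotors commute and their half-angles add:
R1*R2 = cos(a1 + a2) + sin(a1 + a2)*e12.
a1 + a2 = 26 + 24 = 50 deg
cos(50 deg) = 0.6428
sin(50 deg) = 0.7660
R1*R2 = 0.6428 + 0.7660*e12


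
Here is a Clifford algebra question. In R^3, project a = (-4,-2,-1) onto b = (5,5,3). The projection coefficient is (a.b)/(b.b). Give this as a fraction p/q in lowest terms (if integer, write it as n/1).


Projection coefficient = (a . b) / (b . b)
a . b = (-4)*5 + (-2)*5 + (-1)*3
= -20 + (-10) + (-3) = -33
b . b = 5^2 + 5^2 + 3^2
= 25 + 25 + 9 = 59
Coefficient = -33/59
In lowest terms: -33/59


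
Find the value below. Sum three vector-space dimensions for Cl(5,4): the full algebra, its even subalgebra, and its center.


n = 5 + 4 = 9
Total dim = 2^9 = 512
Even subalgebra dim = 2^8 = 256
n is odd, so center dim = 2
Sum = 512 + 256 + 2 = 770


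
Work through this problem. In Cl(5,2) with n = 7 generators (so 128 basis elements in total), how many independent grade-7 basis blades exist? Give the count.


Number of grade-k basis blades in Cl(p,q) with n = p + q is C(n, k).
n = 5 + 2 = 7
C(7, 7) = 7! / (7! * 0!)
= 5040 / (5040 * 1)
= 1


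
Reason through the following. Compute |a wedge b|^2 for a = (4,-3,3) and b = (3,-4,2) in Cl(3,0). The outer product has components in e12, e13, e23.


a wedge b = (a1*b2 - a2*b1)*e12 + (a1*b3 - a3*b1)*e13 + (a2*b3 - a3*b2)*e23
e12 coeff: 4*(-4) - (-3)*3 = -16 - (-9) = -7
e13 coeff: 4*2 - 3*3 = 8 - 9 = -1
e23 coeff: (-3)*2 - 3*(-4) = -6 - (-12) = 6
|a wedge b|^2 = (-7)^2 + (-1)^2 + 6^2
= 49 + 1 + 36
= 86


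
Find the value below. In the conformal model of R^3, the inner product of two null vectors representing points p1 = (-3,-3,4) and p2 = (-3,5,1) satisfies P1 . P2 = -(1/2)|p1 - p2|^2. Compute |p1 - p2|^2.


p1 - p2 = (0, -8, 3)
|p1 - p2|^2 = 0^2 + (-8)^2 + 3^2
= 0 + 64 + 9
= 73


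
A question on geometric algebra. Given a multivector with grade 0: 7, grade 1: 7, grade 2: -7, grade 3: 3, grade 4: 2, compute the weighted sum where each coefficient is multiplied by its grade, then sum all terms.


Grade-weighted sum = sum of grade_k * coefficient_k
0*7 = 0
1*7 = 7
2*(-7) = -14
3*3 = 9
4*2 = 8
Total = 0 + 7 + (-14) + 9 + 8 = 10


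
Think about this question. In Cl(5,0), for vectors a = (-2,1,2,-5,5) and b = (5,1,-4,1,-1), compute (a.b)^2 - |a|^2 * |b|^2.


a . b = (-2)*5 + 1*1 + 2*(-4) + (-5)*1 + 5*(-1)
= -10 + 1 + (-8) + (-5) + (-5) = -27
|a|^2 = (-2)^2 + 1^2 + 2^2 + (-5)^2 + 5^2 = 59
|b|^2 = 5^2 + 1^2 + (-4)^2 + 1^2 + (-1)^2 = 44
(a.b)^2 = (-27)^2 = 729
|a|^2 * |b|^2 = 59 * 44 = 2596
Result = 729 - 2596 = -1867


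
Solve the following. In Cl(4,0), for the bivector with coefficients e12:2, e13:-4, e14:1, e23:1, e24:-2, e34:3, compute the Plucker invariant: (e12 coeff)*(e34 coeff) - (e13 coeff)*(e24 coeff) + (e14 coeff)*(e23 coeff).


Plucker relation: af - be + cd
a*f = 2*3 = 6
b*e = (-4)*(-2) = 8
c*d = 1*1 = 1
af - be + cd = 6 - 8 + 1
= -1


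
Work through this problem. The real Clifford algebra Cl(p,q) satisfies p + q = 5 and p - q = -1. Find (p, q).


We need p + q = 5 and p - q = -1.
Adding: 2p = 5 + (-1) = 4, so p = 2.
Then q = 5 - 2 = 3.
(p, q) = (2, 3)


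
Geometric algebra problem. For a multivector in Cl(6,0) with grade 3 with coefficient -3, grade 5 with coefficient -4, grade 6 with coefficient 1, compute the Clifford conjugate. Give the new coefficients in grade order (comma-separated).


Clifford conjugate sign for grade k: (-1)^(k(k+1)/2)
Grade 3: (-1)^(3*4/2) = (-1)^6 = 1, coeff -3 -> -3
Grade 5: (-1)^(5*6/2) = (-1)^15 = -1, coeff -4 -> 4
Grade 6: (-1)^(6*7/2) = (-1)^21 = -1, coeff 1 -> -1
Conjugated coefficients: -3, 4, -1


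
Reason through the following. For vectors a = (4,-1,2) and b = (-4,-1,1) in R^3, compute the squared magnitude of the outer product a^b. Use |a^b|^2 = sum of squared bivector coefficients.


a wedge b = (a1*b2 - a2*b1)*e12 + (a1*b3 - a3*b1)*e13 + (a2*b3 - a3*b2)*e23
e12 coeff: 4*(-1) - (-1)*(-4) = -4 - 4 = -8
e13 coeff: 4*1 - 2*(-4) = 4 - (-8) = 12
e23 coeff: (-1)*1 - 2*(-1) = -1 - (-2) = 1
|a wedge b|^2 = (-8)^2 + 12^2 + 1^2
= 64 + 144 + 1
= 209


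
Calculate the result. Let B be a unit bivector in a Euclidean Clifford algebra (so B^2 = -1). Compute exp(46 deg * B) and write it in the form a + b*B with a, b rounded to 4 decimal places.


For a unit bivector B with B^2 = -1, the exponential series gives
e^(theta*B) = cos(theta) + sin(theta)*B (the GA analogue of Euler's formula).
theta = 46 degrees = 0.802851 rad
cos(46 deg) = 0.6947
sin(46 deg) = 0.7193
exp(theta*B) = 0.6947 + 0.7193*B


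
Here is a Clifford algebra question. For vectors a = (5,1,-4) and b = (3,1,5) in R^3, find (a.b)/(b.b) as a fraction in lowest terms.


Projection coefficient = (a . b) / (b . b)
a . b = 5*3 + 1*1 + (-4)*5
= 15 + 1 + (-20) = -4
b . b = 3^2 + 1^2 + 5^2
= 9 + 1 + 25 = 35
Coefficient = -4/35
In lowest terms: -4/35


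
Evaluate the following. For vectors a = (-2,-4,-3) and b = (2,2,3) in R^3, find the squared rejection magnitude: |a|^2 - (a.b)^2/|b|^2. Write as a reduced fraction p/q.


|a|^2 = (-2)^2 + (-4)^2 + (-3)^2 = 29
|b|^2 = 2^2 + 2^2 + 3^2 = 17
a . b = (-2)*2 + (-4)*2 + (-3)*3 = -21
(a.b)^2 = (-21)^2 = 441
|rej|^2 = 29 - 441/17
= (493 - 441)/17
= 52/17
In lowest terms: 52/17


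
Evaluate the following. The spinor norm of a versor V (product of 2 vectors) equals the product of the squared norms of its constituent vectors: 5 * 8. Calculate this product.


Spinor norm N(V) = |v1|^2 * |v2|^2 * ... * |v2|^2
= 5 * 8
Running product: 5, 40
N(V) = 40


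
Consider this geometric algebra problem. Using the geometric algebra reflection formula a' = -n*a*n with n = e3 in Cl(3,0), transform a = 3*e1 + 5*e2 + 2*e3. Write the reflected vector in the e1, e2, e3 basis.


Reflection formula: a' = -n*a*n, with n = e3 (unit vector, n^2 = 1).
For reflection through hyperplane perp to e3:
The component along e3 flips sign, others stay.
a = (3, 5, 2)
a' = (3, 5, -2)
a' = 3*e1 + 5*e2 - 2*e3


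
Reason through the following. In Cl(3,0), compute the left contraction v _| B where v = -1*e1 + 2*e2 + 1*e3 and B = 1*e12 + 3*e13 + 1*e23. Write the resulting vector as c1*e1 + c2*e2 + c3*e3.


Left contraction v _| B = <vB>_1 (grade-1 part of the geometric product vB).
Using e1_|e12 = e2, e2_|e12 = -e1, e1_|e13 = e3, e3_|e13 = -e1, e2_|e23 = e3, e3_|e23 = -e2:
e1 coeff: -v2*b12 - v3*b13 = -(2)*(1) - (1)*(3) = -5
e2 coeff: v1*b12 - v3*b23 = (-1)*(1) - (1)*(1) = -2
e3 coeff: v1*b13 + v2*b23 = (-1)*(3) + (2)*(1) = -1
v _| B = -5*e1 - 2*e2 - 1*e3


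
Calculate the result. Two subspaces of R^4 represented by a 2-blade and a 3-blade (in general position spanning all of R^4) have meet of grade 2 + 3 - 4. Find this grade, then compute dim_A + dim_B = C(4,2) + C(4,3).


Meet grade = grade(A) + grade(B) - n
= 2 + 3 - 4 = 1
C(4,2) = 6
C(4,3) = 4
dim_A + dim_B = 6 + 4 = 10


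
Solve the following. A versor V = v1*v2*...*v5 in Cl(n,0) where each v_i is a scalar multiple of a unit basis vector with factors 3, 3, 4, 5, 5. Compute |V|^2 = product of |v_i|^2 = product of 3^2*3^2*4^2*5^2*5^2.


Each vector v_i has |v_i|^2 = s_i^2
Squared scales: 3^2 = 9, 3^2 = 9, 4^2 = 16, 5^2 = 25, 5^2 = 25
|V|^2 = 9 * 9 * 16 * 25 * 25
= 810000


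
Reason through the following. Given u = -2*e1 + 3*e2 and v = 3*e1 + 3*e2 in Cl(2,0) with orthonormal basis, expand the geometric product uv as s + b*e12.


Expand: (-2*e1 + 3*e2)(3*e1 + 3*e2)
= (-2)*3*e1e1 + (-2)*3*e1e2 + 3*3*e2e1 + 3*3*e2e2
Using e1^2 = e2^2 = 1, e2e1 = -e1e2:
Scalar part s = (-2)*3 + 3*3 = -6 + 9 = 3
Bivector part b = (-2)*3 - 3*3 = -6 - 9 = -15
uv = 3 - 15*e12


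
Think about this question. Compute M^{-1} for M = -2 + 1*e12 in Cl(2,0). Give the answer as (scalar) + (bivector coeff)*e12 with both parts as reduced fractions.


M = -2 + 1*e12, where e12^2 = -1.
Since M commutes with its reverse ~M = a - b*e12, M * ~M = a^2 - b^2*e12^2 = a^2 + b^2.
So M^{-1} = ~M / (a^2 + b^2) = (a - b*e12)/(a^2 + b^2).
a^2 + b^2 = 4 + 1 = 5
Scalar part = -2/5 = -2/5
Bivector coeff = -1/5 = -1/5
M^{-1} = -2/5 - 1/5*e12


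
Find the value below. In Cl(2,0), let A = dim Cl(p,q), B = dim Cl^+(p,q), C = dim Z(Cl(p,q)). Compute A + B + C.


n = 2 + 0 = 2
Total dim = 2^2 = 4
Even subalgebra dim = 2^1 = 2
n is even, so center dim = 1
Sum = 4 + 2 + 1 = 7


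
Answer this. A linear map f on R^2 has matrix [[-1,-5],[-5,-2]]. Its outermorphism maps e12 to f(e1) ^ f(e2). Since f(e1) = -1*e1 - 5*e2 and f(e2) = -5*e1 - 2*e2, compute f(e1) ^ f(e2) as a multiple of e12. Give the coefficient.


The outermorphism of a linear map f sends e1^e2 to f(e1)^f(e2).
f(e1) = -1*e1 - 5*e2
f(e2) = -5*e1 - 2*e2
f(e1) ^ f(e2) = (-1*e1 - 5*e2) ^ (-5*e1 - 2*e2)
= (-1)*(-2)*e12 + (-5)*(-5)*e21
= (2 - 25)*e12
= -23*e12
Coefficient = -23


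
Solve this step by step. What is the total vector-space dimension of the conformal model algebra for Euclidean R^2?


The conformal model of R^2 uses Cl(3,1): the 2 Euclidean generators plus two extra orthogonal generators e+ (e+^2 = +1) and e- (e-^2 = -1), from which the null vectors e0, einf are built.
Number of generators m = 2 + 2 = 4.
dim Cl(p,q) = 2^m = 2^4 = 16


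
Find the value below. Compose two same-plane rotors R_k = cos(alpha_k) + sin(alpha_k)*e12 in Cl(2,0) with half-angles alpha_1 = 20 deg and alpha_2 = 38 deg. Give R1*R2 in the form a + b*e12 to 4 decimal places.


Same-plane rotors commute and their half-angles add:
R1*R2 = cos(a1 + a2) + sin(a1 + a2)*e12.
a1 + a2 = 20 + 38 = 58 deg
cos(58 deg) = 0.5299
sin(58 deg) = 0.8480
R1*R2 = 0.5299 + 0.8480*e12


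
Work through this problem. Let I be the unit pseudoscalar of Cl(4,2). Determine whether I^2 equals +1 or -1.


The pseudoscalar I = e1...e_n (product of all n generators) of Cl(p,q) satisfies I^2 = (-1)^(q + n(n-1)/2).
p = 4, q = 2, n = p + q = 6
n(n-1)/2 = 6 * 5 / 2 = 15
Exponent = q + n(n-1)/2 = 2 + 15 = 17
I^2 = (-1)^17 = -1


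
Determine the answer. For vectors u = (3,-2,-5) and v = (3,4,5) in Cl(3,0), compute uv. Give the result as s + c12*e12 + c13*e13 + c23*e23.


In Cl(3,0): e_i^2 = 1, e_ie_j = -e_je_i for i != j.
Scalar part = u . v = 3*3 + (-2)*4 + (-5)*5
= 9 + (-8) + (-25) = -24
e12 coeff = 3*4 - (-2)*3 = 12 - (-6) = 18
e13 coeff = 3*5 - (-5)*3 = 15 - (-15) = 30
e23 coeff = (-2)*5 - (-5)*4 = -10 - (-20) = 10
uv = -24 + 18*e12 + 30*e13 + 10*e23


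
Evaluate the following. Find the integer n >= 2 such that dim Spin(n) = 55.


dim Spin(n) = dim so(n) = n(n-1)/2.
Solve n(n-1)/2 = 55, i.e. n^2 - n - 110 = 0.
Discriminant = 1 + 8*55 = 441
n = (1 + sqrt(441))/2 = (1 + 21)/2 = 11


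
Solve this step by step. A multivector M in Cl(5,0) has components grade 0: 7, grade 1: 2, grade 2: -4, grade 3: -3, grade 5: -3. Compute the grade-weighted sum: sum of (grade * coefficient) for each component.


Grade-weighted sum = sum of grade_k * coefficient_k
0*7 = 0
1*2 = 2
2*(-4) = -8
3*(-3) = -9
5*(-3) = -15
Total = 0 + 2 + (-8) + (-9) + (-15) = -30


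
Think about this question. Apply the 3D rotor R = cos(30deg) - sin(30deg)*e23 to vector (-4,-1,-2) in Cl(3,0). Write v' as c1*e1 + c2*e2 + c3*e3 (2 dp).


Rotor R = cos(30deg) - sin(30deg)*e23
Rotation angle theta = 2 * 30 = 60 degrees in the e23 plane (e2 -> e3).
The component perpendicular to the plane (e1) is invariant: v'_1 = v1 = -4.00
cos(60deg) = 0.5000, sin(60deg) = 0.8660
v'_2 = v2*cos(theta) - v3*sin(theta) = -1*0.5000 - (-2)*0.8660 = 1.23
v'_3 = v2*sin(theta) + v3*cos(theta) = -1*0.8660 + (-2)*0.5000 = -1.87
v' = -4.00*e1 + 1.23*e2 - 1.87*e3


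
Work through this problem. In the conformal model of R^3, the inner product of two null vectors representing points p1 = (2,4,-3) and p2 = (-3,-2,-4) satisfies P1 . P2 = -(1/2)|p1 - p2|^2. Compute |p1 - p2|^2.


p1 - p2 = (5, 6, 1)
|p1 - p2|^2 = 5^2 + 6^2 + 1^2
= 25 + 36 + 1
= 62


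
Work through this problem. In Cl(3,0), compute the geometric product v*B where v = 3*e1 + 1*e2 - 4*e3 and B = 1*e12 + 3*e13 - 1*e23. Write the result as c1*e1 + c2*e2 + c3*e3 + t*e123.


vB has grade-1 (vector) and grade-3 (trivector) parts: vB = (v _| B) + (v ^ B).
Vector part <vB>_1:
  e1: -v2*b12 - v3*b13 = -(1)*(1) - (-4)*(3) = 11
  e2: v1*b12 - v3*b23 = (3)*(1) - (-4)*(-1) = -1
  e3: v1*b13 + v2*b23 = (3)*(3) + (1)*(-1) = 8
Trivector part <vB>_3:
  e123: v1*b23 - v2*b13 + v3*b12 = (3)*(-1) - (1)*(3) + (-4)*(1) = -10
vB = 11*e1 - 1*e2 + 8*e3 - 10*e123


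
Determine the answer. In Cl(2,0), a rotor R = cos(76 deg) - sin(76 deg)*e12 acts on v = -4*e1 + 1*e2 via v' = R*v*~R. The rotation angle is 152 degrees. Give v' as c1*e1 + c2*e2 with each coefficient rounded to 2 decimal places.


Rotor R = cos(76deg) - sin(76deg)*e12
Rotation angle theta = 2 * 76 = 152 degrees
v' = R*v*~R rotates v by theta.
cos(152deg) = -0.8829, sin(152deg) = 0.4695
v'_1 = -4*cos(152deg) - 1*sin(152deg)
= -4*(-0.8829) - 1*0.4695
= 3.06
v'_2 = -4*sin(152deg) + 1*cos(152deg)
= -4*0.4695 + 1*(-0.8829)
= -2.76
v' = 3.06*e1 - 2.76*e2


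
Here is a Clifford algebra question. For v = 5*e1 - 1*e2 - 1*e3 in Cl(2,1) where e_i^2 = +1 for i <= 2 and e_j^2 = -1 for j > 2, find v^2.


v^2 = sum of c_i^2 * e_i^2
Positive signature terms (e_i^2 = +1): 5^2 + (-1)^2 = 26
Negative signature terms (e_j^2 = -1): (-1)^2 = 1
v^2 = 26 - 1 = 25


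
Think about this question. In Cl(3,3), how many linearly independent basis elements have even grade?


Even subalgebra dimension = 2^(n-1)
n = 3 + 3 = 6
2^(6 - 1) = 2^5 = 32
Verification: sum of C(6,k) for even k = 1 + 15 + 15 + 1 = 32
Result = 32


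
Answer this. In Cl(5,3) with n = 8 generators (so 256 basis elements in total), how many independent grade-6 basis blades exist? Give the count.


Number of grade-k basis blades in Cl(p,q) with n = p + q is C(n, k).
n = 5 + 3 = 8
C(8, 6) = 8! / (6! * 2!)
= 40320 / (720 * 2)
= 28


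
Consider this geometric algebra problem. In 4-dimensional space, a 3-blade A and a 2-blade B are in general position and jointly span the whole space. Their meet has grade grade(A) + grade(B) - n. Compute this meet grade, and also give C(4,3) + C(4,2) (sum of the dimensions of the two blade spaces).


Meet grade = grade(A) + grade(B) - n
= 3 + 2 - 4 = 1
C(4,3) = 4
C(4,2) = 6
dim_A + dim_B = 4 + 6 = 10


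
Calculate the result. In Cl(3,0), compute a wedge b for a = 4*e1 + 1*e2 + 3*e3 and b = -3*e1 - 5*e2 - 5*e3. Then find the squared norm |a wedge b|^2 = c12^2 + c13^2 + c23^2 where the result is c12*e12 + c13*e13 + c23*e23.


a wedge b = (a1*b2 - a2*b1)*e12 + (a1*b3 - a3*b1)*e13 + (a2*b3 - a3*b2)*e23
e12 coeff: 4*(-5) - 1*(-3) = -20 - (-3) = -17
e13 coeff: 4*(-5) - 3*(-3) = -20 - (-9) = -11
e23 coeff: 1*(-5) - 3*(-5) = -5 - (-15) = 10
|a wedge b|^2 = (-17)^2 + (-11)^2 + 10^2
= 289 + 121 + 100
= 510


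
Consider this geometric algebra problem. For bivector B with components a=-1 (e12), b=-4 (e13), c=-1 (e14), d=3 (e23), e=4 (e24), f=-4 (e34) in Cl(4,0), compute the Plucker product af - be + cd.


Plucker relation: af - be + cd
a*f = (-1)*(-4) = 4
b*e = (-4)*4 = -16
c*d = (-1)*3 = -3
af - be + cd = 4 - (-16) + (-3)
= 17


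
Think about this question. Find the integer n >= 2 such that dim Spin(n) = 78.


dim Spin(n) = dim so(n) = n(n-1)/2.
Solve n(n-1)/2 = 78, i.e. n^2 - n - 156 = 0.
Discriminant = 1 + 8*78 = 625
n = (1 + sqrt(625))/2 = (1 + 25)/2 = 13


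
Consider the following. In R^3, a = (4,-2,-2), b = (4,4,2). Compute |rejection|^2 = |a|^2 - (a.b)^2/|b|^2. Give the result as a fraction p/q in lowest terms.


|a|^2 = 4^2 + (-2)^2 + (-2)^2 = 24
|b|^2 = 4^2 + 4^2 + 2^2 = 36
a . b = 4*4 + (-2)*4 + (-2)*2 = 4
(a.b)^2 = 4^2 = 16
|rej|^2 = 24 - 16/36
= (864 - 16)/36
= 848/36
In lowest terms: 212/9


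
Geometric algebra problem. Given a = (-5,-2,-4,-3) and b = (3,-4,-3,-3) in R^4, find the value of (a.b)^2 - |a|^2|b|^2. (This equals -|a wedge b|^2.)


a . b = (-5)*3 + (-2)*(-4) + (-4)*(-3) + (-3)*(-3)
= -15 + 8 + 12 + 9 = 14
|a|^2 = (-5)^2 + (-2)^2 + (-4)^2 + (-3)^2 = 54
|b|^2 = 3^2 + (-4)^2 + (-3)^2 + (-3)^2 = 43
(a.b)^2 = 14^2 = 196
|a|^2 * |b|^2 = 54 * 43 = 2322
Result = 196 - 2322 = -2126


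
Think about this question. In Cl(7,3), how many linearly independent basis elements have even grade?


Even subalgebra dimension = 2^(n-1)
n = 7 + 3 = 10
2^(10 - 1) = 2^9 = 512
Verification: sum of C(10,k) for even k = 1 + 45 + 210 + 210 + 45 + 1 = 512
Result = 512


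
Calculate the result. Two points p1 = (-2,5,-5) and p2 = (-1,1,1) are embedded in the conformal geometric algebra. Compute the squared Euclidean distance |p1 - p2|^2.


p1 - p2 = (-1, 4, -6)
|p1 - p2|^2 = (-1)^2 + 4^2 + (-6)^2
= 1 + 16 + 36
= 53


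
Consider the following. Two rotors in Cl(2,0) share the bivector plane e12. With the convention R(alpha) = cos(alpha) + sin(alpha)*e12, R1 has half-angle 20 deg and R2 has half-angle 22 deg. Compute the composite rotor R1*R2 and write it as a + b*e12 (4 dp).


Same-plane rotors commute and their half-angles add:
R1*R2 = cos(a1 + a2) + sin(a1 + a2)*e12.
a1 + a2 = 20 + 22 = 42 deg
cos(42 deg) = 0.7431
sin(42 deg) = 0.6691
R1*R2 = 0.7431 + 0.6691*e12


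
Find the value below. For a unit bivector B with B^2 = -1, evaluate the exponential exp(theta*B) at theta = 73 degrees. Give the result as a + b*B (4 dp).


For a unit bivector B with B^2 = -1, the exponential series gives
e^(theta*B) = cos(theta) + sin(theta)*B (the GA analogue of Euler's formula).
theta = 73 degrees = 1.27409 rad
cos(73 deg) = 0.2924
sin(73 deg) = 0.9563
exp(theta*B) = 0.2924 + 0.9563*B


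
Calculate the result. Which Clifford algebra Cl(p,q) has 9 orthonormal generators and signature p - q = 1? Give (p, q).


We need p + q = 9 and p - q = 1.
Adding: 2p = 9 + 1 = 10, so p = 5.
Then q = 9 - 5 = 4.
(p, q) = (5, 4)


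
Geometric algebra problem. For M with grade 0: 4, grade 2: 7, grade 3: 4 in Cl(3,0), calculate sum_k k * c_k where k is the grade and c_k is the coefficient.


Grade-weighted sum = sum of grade_k * coefficient_k
0*4 = 0
2*7 = 14
3*4 = 12
Total = 0 + 14 + 12 = 26


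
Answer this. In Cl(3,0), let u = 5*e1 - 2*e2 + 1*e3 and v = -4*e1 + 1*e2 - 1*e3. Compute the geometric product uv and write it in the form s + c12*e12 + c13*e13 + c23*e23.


In Cl(3,0): e_i^2 = 1, e_ie_j = -e_je_i for i != j.
Scalar part = u . v = 5*(-4) + (-2)*1 + 1*(-1)
= -20 + (-2) + (-1) = -23
e12 coeff = 5*1 - (-2)*(-4) = 5 - 8 = -3
e13 coeff = 5*(-1) - 1*(-4) = -5 - (-4) = -1
e23 coeff = (-2)*(-1) - 1*1 = 2 - 1 = 1
uv = -23 - 3*e12 - 1*e13 + 1*e23


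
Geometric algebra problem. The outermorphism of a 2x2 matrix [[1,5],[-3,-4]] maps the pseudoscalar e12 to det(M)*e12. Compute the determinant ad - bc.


The outermorphism of a linear map f sends e1^e2 to f(e1)^f(e2).
f(e1) = 1*e1 - 3*e2
f(e2) = 5*e1 - 4*e2
f(e1) ^ f(e2) = (1*e1 - 3*e2) ^ (5*e1 - 4*e2)
= 1*(-4)*e12 + (-3)*5*e21
= (-4 - (-15))*e12
= 11*e12
Coefficient = 11


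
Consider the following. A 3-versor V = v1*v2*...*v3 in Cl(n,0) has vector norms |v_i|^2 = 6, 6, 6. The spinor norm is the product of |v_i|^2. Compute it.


Spinor norm N(V) = |v1|^2 * |v2|^2 * ... * |v3|^2
= 6 * 6 * 6
Running product: 6, 36, 216
N(V) = 216


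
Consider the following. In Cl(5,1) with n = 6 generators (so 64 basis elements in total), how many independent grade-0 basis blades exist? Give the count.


Number of grade-k basis blades in Cl(p,q) with n = p + q is C(n, k).
n = 5 + 1 = 6
C(6, 0) = 6! / (0! * 6!)
= 720 / (1 * 720)
= 1


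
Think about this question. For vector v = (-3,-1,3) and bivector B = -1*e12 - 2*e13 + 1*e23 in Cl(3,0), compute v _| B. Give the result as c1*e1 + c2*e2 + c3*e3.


Left contraction v _| B = <vB>_1 (grade-1 part of the geometric product vB).
Using e1_|e12 = e2, e2_|e12 = -e1, e1_|e13 = e3, e3_|e13 = -e1, e2_|e23 = e3, e3_|e23 = -e2:
e1 coeff: -v2*b12 - v3*b13 = -(-1)*(-1) - (3)*(-2) = 5
e2 coeff: v1*b12 - v3*b23 = (-3)*(-1) - (3)*(1) = 0
e3 coeff: v1*b13 + v2*b23 = (-3)*(-2) + (-1)*(1) = 5
v _| B = 5*e1 + 0*e2 + 5*e3


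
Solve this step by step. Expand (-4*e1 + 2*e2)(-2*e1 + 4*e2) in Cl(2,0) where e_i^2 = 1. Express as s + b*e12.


Expand: (-4*e1 + 2*e2)(-2*e1 + 4*e2)
= (-4)*(-2)*e1e1 + (-4)*4*e1e2 + 2*(-2)*e2e1 + 2*4*e2e2
Using e1^2 = e2^2 = 1, e2e1 = -e1e2:
Scalar part s = (-4)*(-2) + 2*4 = 8 + 8 = 16
Bivector part b = (-4)*4 - 2*(-2) = -16 - (-4) = -12
uv = 16 - 12*e12


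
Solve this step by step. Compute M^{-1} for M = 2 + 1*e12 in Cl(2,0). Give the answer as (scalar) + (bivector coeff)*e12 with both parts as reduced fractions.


M = 2 + 1*e12, where e12^2 = -1.
Since M commutes with its reverse ~M = a - b*e12, M * ~M = a^2 - b^2*e12^2 = a^2 + b^2.
So M^{-1} = ~M / (a^2 + b^2) = (a - b*e12)/(a^2 + b^2).
a^2 + b^2 = 4 + 1 = 5
Scalar part = 2/5 = 2/5
Bivector coeff = -1/5 = -1/5
M^{-1} = 2/5 - 1/5*e12


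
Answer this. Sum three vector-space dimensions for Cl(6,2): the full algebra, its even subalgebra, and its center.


n = 6 + 2 = 8
Total dim = 2^8 = 256
Even subalgebra dim = 2^7 = 128
n is even, so center dim = 1
Sum = 256 + 128 + 1 = 385


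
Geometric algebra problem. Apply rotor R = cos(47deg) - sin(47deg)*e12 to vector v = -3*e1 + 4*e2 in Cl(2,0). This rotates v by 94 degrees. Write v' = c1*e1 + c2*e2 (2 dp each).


Rotor R = cos(47deg) - sin(47deg)*e12
Rotation angle theta = 2 * 47 = 94 degrees
v' = R*v*~R rotates v by theta.
cos(94deg) = -0.0698, sin(94deg) = 0.9976
v'_1 = -3*cos(94deg) - 4*sin(94deg)
= -3*(-0.0698) - 4*0.9976
= -3.78
v'_2 = -3*sin(94deg) + 4*cos(94deg)
= -3*0.9976 + 4*(-0.0698)
= -3.27
v' = -3.78*e1 - 3.27*e2


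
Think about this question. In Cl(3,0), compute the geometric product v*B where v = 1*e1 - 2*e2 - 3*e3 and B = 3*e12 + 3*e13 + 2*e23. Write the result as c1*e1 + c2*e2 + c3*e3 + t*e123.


vB has grade-1 (vector) and grade-3 (trivector) parts: vB = (v _| B) + (v ^ B).
Vector part <vB>_1:
  e1: -v2*b12 - v3*b13 = -(-2)*(3) - (-3)*(3) = 15
  e2: v1*b12 - v3*b23 = (1)*(3) - (-3)*(2) = 9
  e3: v1*b13 + v2*b23 = (1)*(3) + (-2)*(2) = -1
Trivector part <vB>_3:
  e123: v1*b23 - v2*b13 + v3*b12 = (1)*(2) - (-2)*(3) + (-3)*(3) = -1
vB = 15*e1 + 9*e2 - 1*e3 - 1*e123


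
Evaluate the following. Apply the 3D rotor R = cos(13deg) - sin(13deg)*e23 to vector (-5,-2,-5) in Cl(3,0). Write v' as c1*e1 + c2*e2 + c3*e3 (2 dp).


Rotor R = cos(13deg) - sin(13deg)*e23
Rotation angle theta = 2 * 13 = 26 degrees in the e23 plane (e2 -> e3).
The component perpendicular to the plane (e1) is invariant: v'_1 = v1 = -5.00
cos(26deg) = 0.8988, sin(26deg) = 0.4384
v'_2 = v2*cos(theta) - v3*sin(theta) = -2*0.8988 - (-5)*0.4384 = 0.39
v'_3 = v2*sin(theta) + v3*cos(theta) = -2*0.4384 + (-5)*0.8988 = -5.37
v' = -5.00*e1 + 0.39*e2 - 5.37*e3


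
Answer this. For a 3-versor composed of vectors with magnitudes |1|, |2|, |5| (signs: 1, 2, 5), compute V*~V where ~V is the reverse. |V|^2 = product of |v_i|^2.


Each vector v_i has |v_i|^2 = s_i^2
Squared scales: 1^2 = 1, 2^2 = 4, 5^2 = 25
|V|^2 = 1 * 4 * 25
= 100


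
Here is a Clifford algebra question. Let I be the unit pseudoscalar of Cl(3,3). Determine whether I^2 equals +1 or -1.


The pseudoscalar I = e1...e_n (product of all n generators) of Cl(p,q) satisfies I^2 = (-1)^(q + n(n-1)/2).
p = 3, q = 3, n = p + q = 6
n(n-1)/2 = 6 * 5 / 2 = 15
Exponent = q + n(n-1)/2 = 3 + 15 = 18
I^2 = (-1)^18 = +1


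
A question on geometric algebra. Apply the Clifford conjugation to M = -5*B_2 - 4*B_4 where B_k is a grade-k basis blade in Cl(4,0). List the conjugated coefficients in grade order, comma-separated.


Clifford conjugate sign for grade k: (-1)^(k(k+1)/2)
Grade 2: (-1)^(2*3/2) = (-1)^3 = -1, coeff -5 -> 5
Grade 4: (-1)^(4*5/2) = (-1)^10 = 1, coeff -4 -> -4
Conjugated coefficients: 5, -4


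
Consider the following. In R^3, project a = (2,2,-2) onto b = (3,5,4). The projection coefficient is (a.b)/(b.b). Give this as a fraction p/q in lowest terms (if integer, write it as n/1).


Projection coefficient = (a . b) / (b . b)
a . b = 2*3 + 2*5 + (-2)*4
= 6 + 10 + (-8) = 8
b . b = 3^2 + 5^2 + 4^2
= 9 + 25 + 16 = 50
Coefficient = 8/50
In lowest terms: 4/25


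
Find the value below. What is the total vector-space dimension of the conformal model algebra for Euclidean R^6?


The conformal model of R^6 uses Cl(7,1): the 6 Euclidean generators plus two extra orthogonal generators e+ (e+^2 = +1) and e- (e-^2 = -1), from which the null vectors e0, einf are built.
Number of generators m = 6 + 2 = 8.
dim Cl(p,q) = 2^m = 2^8 = 256


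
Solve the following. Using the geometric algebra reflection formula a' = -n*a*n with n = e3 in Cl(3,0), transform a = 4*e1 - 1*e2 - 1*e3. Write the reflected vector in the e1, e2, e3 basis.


Reflection formula: a' = -n*a*n, with n = e3 (unit vector, n^2 = 1).
For reflection through hyperplane perp to e3:
The component along e3 flips sign, others stay.
a = (4, -1, -1)
a' = (4, -1, 1)
a' = 4*e1 - 1*e2 + 1*e3


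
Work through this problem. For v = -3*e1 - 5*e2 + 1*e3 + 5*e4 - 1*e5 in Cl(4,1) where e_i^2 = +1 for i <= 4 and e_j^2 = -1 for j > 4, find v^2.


v^2 = sum of c_i^2 * e_i^2
Positive signature terms (e_i^2 = +1): (-3)^2 + (-5)^2 + 1^2 + 5^2 = 60
Negative signature terms (e_j^2 = -1): (-1)^2 = 1
v^2 = 60 - 1 = 59


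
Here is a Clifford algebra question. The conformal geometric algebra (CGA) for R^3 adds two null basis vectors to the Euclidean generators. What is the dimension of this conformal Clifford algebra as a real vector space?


The conformal model of R^3 uses Cl(4,1): the 3 Euclidean generators plus two extra orthogonal generators e+ (e+^2 = +1) and e- (e-^2 = -1), from which the null vectors e0, einf are built.
Number of generators m = 3 + 2 = 5.
dim Cl(p,q) = 2^m = 2^5 = 32


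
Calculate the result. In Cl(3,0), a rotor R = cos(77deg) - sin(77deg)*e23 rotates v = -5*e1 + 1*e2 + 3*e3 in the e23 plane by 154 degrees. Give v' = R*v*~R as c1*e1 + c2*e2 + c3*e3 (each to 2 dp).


Rotor R = cos(77deg) - sin(77deg)*e23
Rotation angle theta = 2 * 77 = 154 degrees in the e23 plane (e2 -> e3).
The component perpendicular to the plane (e1) is invariant: v'_1 = v1 = -5.00
cos(154deg) = -0.8988, sin(154deg) = 0.4384
v'_2 = v2*cos(theta) - v3*sin(theta) = 1*(-0.8988) - 3*0.4384 = -2.21
v'_3 = v2*sin(theta) + v3*cos(theta) = 1*0.4384 + 3*(-0.8988) = -2.26
v' = -5.00*e1 - 2.21*e2 - 2.26*e3


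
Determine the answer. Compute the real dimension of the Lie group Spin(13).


Spin(n) double-covers SO(n); both have Lie algebra so(n) of dimension n(n-1)/2.
n = 13
n(n-1) = 13 * 12 = 156
dim Spin(13) = 156/2 = 78


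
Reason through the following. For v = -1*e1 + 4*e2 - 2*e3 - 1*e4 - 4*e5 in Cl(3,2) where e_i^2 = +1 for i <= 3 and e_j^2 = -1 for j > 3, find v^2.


v^2 = sum of c_i^2 * e_i^2
Positive signature terms (e_i^2 = +1): (-1)^2 + 4^2 + (-2)^2 = 21
Negative signature terms (e_j^2 = -1): (-1)^2 + (-4)^2 = 17
v^2 = 21 - 17 = 4


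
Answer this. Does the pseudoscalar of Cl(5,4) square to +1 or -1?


The pseudoscalar I = e1...e_n (product of all n generators) of Cl(p,q) satisfies I^2 = (-1)^(q + n(n-1)/2).
p = 5, q = 4, n = p + q = 9
n(n-1)/2 = 9 * 8 / 2 = 36
Exponent = q + n(n-1)/2 = 4 + 36 = 40
I^2 = (-1)^40 = +1


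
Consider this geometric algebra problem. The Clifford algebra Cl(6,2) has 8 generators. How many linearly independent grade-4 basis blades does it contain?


Number of grade-k basis blades in Cl(p,q) with n = p + q is C(n, k).
n = 6 + 2 = 8
C(8, 4) = 8! / (4! * 4!)
= 40320 / (24 * 24)
= 70


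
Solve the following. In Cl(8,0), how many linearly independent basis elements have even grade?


Even subalgebra dimension = 2^(n-1)
n = 8 + 0 = 8
2^(8 - 1) = 2^7 = 128
Verification: sum of C(8,k) for even k = 1 + 28 + 70 + 28 + 1 = 128
Result = 128


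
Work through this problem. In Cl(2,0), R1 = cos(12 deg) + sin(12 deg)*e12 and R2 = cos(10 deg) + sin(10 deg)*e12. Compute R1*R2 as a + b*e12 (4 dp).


Same-plane rotors commute and their half-angles add:
R1*R2 = cos(a1 + a2) + sin(a1 + a2)*e12.
a1 + a2 = 12 + 10 = 22 deg
cos(22 deg) = 0.9272
sin(22 deg) = 0.3746
R1*R2 = 0.9272 + 0.3746*e12


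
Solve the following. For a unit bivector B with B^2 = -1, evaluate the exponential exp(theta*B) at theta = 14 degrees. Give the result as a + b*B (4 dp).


For a unit bivector B with B^2 = -1, the exponential series gives
e^(theta*B) = cos(theta) + sin(theta)*B (the GA analogue of Euler's formula).
theta = 14 degrees = 0.244346 rad
cos(14 deg) = 0.9703
sin(14 deg) = 0.2419
exp(theta*B) = 0.9703 + 0.2419*B


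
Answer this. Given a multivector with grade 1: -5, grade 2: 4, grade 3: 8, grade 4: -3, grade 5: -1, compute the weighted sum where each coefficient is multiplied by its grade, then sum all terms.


Grade-weighted sum = sum of grade_k * coefficient_k
1*(-5) = -5
2*4 = 8
3*8 = 24
4*(-3) = -12
5*(-1) = -5
Total = -5 + 8 + 24 + (-12) + (-5) = 10


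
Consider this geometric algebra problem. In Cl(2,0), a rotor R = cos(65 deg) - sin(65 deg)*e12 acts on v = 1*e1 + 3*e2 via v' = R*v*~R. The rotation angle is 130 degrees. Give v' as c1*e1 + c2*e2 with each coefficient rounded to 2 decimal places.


Rotor R = cos(65deg) - sin(65deg)*e12
Rotation angle theta = 2 * 65 = 130 degrees
v' = R*v*~R rotates v by theta.
cos(130deg) = -0.6428, sin(130deg) = 0.7660
v'_1 = 1*cos(130deg) - 3*sin(130deg)
= 1*(-0.6428) - 3*0.7660
= -2.94
v'_2 = 1*sin(130deg) + 3*cos(130deg)
= 1*0.7660 + 3*(-0.6428)
= -1.16
v' = -2.94*e1 - 1.16*e2


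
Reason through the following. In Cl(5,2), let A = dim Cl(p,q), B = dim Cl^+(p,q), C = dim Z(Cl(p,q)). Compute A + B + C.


n = 5 + 2 = 7
Total dim = 2^7 = 128
Even subalgebra dim = 2^6 = 64
n is odd, so center dim = 2
Sum = 128 + 64 + 2 = 194


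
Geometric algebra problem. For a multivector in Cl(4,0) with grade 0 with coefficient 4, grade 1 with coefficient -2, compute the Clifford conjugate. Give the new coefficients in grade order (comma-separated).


Clifford conjugate sign for grade k: (-1)^(k(k+1)/2)
Grade 0: (-1)^(0*1/2) = (-1)^0 = 1, coeff 4 -> 4
Grade 1: (-1)^(1*2/2) = (-1)^1 = -1, coeff -2 -> 2
Conjugated coefficients: 4, 2


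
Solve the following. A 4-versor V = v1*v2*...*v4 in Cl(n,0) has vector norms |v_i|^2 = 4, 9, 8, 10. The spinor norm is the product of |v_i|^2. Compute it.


Spinor norm N(V) = |v1|^2 * |v2|^2 * ... * |v4|^2
= 4 * 9 * 8 * 10
Running product: 4, 36, 288, 2880
N(V) = 2880


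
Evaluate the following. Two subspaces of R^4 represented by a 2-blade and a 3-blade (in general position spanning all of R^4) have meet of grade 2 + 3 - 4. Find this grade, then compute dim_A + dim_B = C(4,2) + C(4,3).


Meet grade = grade(A) + grade(B) - n
= 2 + 3 - 4 = 1
C(4,2) = 6
C(4,3) = 4
dim_A + dim_B = 6 + 4 = 10


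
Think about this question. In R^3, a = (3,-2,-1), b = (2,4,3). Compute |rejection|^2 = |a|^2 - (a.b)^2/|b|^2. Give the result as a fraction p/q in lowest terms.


|a|^2 = 3^2 + (-2)^2 + (-1)^2 = 14
|b|^2 = 2^2 + 4^2 + 3^2 = 29
a . b = 3*2 + (-2)*4 + (-1)*3 = -5
(a.b)^2 = (-5)^2 = 25
|rej|^2 = 14 - 25/29
= (406 - 25)/29
= 381/29
In lowest terms: 381/29


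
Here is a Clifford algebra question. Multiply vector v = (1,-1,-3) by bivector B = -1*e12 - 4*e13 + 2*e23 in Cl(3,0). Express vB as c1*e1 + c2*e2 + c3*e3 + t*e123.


vB has grade-1 (vector) and grade-3 (trivector) parts: vB = (v _| B) + (v ^ B).
Vector part <vB>_1:
  e1: -v2*b12 - v3*b13 = -(-1)*(-1) - (-3)*(-4) = -13
  e2: v1*b12 - v3*b23 = (1)*(-1) - (-3)*(2) = 5
  e3: v1*b13 + v2*b23 = (1)*(-4) + (-1)*(2) = -6
Trivector part <vB>_3:
  e123: v1*b23 - v2*b13 + v3*b12 = (1)*(2) - (-1)*(-4) + (-3)*(-1) = 1
vB = -13*e1 + 5*e2 - 6*e3 + 1*e123


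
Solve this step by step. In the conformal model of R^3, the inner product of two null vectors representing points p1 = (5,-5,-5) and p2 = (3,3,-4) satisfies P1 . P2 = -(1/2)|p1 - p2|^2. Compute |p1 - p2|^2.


p1 - p2 = (2, -8, -1)
|p1 - p2|^2 = 2^2 + (-8)^2 + (-1)^2
= 4 + 64 + 1
= 69


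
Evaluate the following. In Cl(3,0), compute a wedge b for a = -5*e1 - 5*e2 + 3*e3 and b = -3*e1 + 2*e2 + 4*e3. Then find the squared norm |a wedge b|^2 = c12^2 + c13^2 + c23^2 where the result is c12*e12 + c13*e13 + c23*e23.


a wedge b = (a1*b2 - a2*b1)*e12 + (a1*b3 - a3*b1)*e13 + (a2*b3 - a3*b2)*e23
e12 coeff: (-5)*2 - (-5)*(-3) = -10 - 15 = -25
e13 coeff: (-5)*4 - 3*(-3) = -20 - (-9) = -11
e23 coeff: (-5)*4 - 3*2 = -20 - 6 = -26
|a wedge b|^2 = (-25)^2 + (-11)^2 + (-26)^2
= 625 + 121 + 676
= 1422


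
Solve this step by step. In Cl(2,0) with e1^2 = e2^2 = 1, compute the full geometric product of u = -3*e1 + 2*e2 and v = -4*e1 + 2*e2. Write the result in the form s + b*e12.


Expand: (-3*e1 + 2*e2)(-4*e1 + 2*e2)
= (-3)*(-4)*e1e1 + (-3)*2*e1e2 + 2*(-4)*e2e1 + 2*2*e2e2
Using e1^2 = e2^2 = 1, e2e1 = -e1e2:
Scalar part s = (-3)*(-4) + 2*2 = 12 + 4 = 16
Bivector part b = (-3)*2 - 2*(-4) = -6 - (-8) = 2
uv = 16 + 2*e12


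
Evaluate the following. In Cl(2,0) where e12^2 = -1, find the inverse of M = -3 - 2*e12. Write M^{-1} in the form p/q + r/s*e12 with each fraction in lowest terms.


M = -3 - 2*e12, where e12^2 = -1.
Since M commutes with its reverse ~M = a - b*e12, M * ~M = a^2 - b^2*e12^2 = a^2 + b^2.
So M^{-1} = ~M / (a^2 + b^2) = (a - b*e12)/(a^2 + b^2).
a^2 + b^2 = 9 + 4 = 13
Scalar part = -3/13 = -3/13
Bivector coeff = 2/13 = 2/13
M^{-1} = -3/13 + 2/13*e12
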